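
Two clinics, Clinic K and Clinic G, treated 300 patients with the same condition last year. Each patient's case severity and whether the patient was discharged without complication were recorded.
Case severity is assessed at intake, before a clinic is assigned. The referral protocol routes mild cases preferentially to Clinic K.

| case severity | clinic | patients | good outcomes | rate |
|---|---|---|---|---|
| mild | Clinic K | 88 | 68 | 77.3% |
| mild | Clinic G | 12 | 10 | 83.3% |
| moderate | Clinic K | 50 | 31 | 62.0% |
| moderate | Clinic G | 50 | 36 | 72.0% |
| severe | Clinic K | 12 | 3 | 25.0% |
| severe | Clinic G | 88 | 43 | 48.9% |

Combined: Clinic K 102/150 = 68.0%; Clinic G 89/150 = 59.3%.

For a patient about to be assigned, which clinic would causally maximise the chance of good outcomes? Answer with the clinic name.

Clinic G

Within every case severity level Clinic G has the higher rate, yet pooled Clinic K does — Simpson's reversal.
Case severity satisfies the back-door criterion: it is not a descendant of the clinic, and it blocks the spurious path from clinic to outcome. Adjusting for it (i.e., using the within-case severity rates) gives the causal effect.
Within each level — mild: 77.3% vs 83.3%; moderate: 62.0% vs 72.0%; severe: 25.0% vs 48.9% — Clinic G is higher every time.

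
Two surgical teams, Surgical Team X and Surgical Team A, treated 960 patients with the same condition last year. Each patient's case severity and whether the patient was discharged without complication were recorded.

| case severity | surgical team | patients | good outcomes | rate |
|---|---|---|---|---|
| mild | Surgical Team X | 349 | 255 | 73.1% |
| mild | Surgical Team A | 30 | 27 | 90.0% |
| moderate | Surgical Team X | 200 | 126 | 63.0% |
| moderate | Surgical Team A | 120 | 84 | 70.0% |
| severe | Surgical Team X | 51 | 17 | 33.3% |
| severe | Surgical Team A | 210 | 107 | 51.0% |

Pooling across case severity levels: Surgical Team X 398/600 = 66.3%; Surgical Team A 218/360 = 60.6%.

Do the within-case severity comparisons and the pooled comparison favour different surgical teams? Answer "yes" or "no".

Within each case severity level (mild 73.1% vs 90.0%; moderate 63.0% vs 70.0%; severe 33.3% vs 51.0%), Surgical Team A has the higher rate every time. Pooled: 66.3% vs 60.6% — Surgical Team X has the higher rate overall. The two comparisons disagree.

yes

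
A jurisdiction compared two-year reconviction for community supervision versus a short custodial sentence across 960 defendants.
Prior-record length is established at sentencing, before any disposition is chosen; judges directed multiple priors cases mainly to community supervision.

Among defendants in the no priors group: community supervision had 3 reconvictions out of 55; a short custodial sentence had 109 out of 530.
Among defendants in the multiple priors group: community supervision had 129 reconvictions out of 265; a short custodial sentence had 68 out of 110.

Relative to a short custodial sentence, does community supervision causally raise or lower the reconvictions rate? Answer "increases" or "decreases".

Here prior-record length is a common cause — it drives both which disposition a case falls under and the outcome. The crude comparison mixes populations; the stratum-specific rates are the causally relevant ones.
Within each level — no priors: 5.5% vs 20.6%; multiple priors: 48.7% vs 61.8% — community supervision is lower every time.

decreases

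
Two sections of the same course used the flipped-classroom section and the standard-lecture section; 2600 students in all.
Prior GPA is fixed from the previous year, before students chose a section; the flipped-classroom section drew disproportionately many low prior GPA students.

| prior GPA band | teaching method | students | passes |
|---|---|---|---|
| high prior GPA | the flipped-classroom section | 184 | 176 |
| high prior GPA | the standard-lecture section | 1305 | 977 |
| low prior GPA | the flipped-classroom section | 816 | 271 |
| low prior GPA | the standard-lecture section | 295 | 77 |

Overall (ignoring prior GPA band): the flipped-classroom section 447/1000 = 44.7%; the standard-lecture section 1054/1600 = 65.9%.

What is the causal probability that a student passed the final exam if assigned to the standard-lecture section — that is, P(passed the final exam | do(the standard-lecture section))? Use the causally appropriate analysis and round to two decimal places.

0.54

The imbalance in prior GPA band arose from how students were allocated, not from anything the teaching method did; and prior GPA band independently affects the outcome. The pooled gap is confounded — condition on prior GPA band.
Standardising the standard-lecture section to the population prior GPA band mix: 0.573·977/1305 + 0.427·77/295 = 0.540.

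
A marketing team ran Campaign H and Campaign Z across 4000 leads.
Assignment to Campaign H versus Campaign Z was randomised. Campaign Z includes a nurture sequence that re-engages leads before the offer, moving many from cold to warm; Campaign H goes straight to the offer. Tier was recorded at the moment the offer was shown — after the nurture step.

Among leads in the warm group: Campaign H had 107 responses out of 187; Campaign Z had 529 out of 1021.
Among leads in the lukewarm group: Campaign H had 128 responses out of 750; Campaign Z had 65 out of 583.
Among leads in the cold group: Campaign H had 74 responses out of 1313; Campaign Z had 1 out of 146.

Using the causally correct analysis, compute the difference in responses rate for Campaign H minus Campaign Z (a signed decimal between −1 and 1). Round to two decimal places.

-0.20

The engagement tier-specific comparison favours Campaign H throughout, but the pooled figures favour Campaign Z. The question is whether to condition on engagement tier.
Engagement tier is downstream of the campaign. One should not condition on a consequence of treatment, so the overall rates are the right comparison.
The causal difference is the pooled difference: 0.137 − 0.340 = -0.203.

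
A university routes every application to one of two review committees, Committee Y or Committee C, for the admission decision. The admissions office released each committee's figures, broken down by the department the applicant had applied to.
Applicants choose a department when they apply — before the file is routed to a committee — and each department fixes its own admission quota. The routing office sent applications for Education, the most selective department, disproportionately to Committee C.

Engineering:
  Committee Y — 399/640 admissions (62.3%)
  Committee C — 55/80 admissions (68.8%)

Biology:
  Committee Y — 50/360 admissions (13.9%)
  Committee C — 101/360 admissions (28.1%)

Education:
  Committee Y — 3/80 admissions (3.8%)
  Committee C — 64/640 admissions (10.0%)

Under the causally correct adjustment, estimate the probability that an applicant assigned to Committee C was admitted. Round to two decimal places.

0.36

Since department is a pre-existing factor (not a product of the review committee) and it affects the outcome on its own, it is a confounder. The stratified rates, not the pooled rate, identify the causal effect.
Standardising Committee C to the population department mix: 0.333·55/80 + 0.333·101/360 + 0.333·64/640 = 0.356.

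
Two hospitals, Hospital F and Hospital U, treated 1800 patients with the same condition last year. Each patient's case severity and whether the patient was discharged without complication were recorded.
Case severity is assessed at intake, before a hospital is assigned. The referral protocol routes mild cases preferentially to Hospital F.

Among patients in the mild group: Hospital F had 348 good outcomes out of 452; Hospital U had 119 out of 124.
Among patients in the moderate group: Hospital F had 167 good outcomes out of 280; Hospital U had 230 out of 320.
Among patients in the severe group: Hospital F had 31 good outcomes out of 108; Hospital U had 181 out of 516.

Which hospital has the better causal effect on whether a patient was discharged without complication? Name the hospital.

Hospital U

The stratified and pooled comparisons disagree (Hospital U wins within each case severity; Hospital F wins overall), so the answer turns on the causal role of case severity.
Case severity is set before the hospital has any effect — it is not caused by the hospital — and it independently drives the outcome. That makes it a confounder, so the causal comparison is within case severity levels.
Within each level — mild: 77.0% vs 96.0%; moderate: 59.6% vs 71.9%; severe: 28.7% vs 35.1% — Hospital U is higher every time.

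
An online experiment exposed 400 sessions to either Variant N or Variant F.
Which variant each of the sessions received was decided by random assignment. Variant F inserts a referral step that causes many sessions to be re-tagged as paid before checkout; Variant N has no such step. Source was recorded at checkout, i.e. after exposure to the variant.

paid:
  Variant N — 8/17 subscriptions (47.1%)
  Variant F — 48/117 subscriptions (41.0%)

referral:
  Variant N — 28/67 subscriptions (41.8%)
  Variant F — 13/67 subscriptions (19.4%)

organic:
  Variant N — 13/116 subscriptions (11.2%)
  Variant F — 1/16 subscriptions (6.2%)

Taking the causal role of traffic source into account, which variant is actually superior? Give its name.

Because the variant influences traffic source, traffic source is a post-treatment mediator, not a confounder. Stratifying on it would bias the estimate; the causal effect is the crude pooled difference.
Pooled: Variant N 24.5% vs Variant F 31.0%; Variant F is higher overall.

Variant F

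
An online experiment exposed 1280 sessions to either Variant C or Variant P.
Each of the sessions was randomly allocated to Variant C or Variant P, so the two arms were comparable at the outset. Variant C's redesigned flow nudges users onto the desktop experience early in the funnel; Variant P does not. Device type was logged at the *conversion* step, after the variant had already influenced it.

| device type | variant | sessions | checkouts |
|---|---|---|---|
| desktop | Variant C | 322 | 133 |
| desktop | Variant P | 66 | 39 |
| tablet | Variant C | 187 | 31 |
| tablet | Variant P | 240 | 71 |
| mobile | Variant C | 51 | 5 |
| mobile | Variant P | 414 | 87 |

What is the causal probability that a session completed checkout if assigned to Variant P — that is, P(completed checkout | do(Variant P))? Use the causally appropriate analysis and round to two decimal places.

Within every device type level Variant P has the higher rate, yet pooled Variant C does — Simpson's reversal.
Device type is downstream of the variant. One should not condition on a consequence of treatment, so the overall rates are the right comparison.
So P(outcome | do(Variant P)) is just the pooled rate for Variant P: 197/720 = 0.274.

0.27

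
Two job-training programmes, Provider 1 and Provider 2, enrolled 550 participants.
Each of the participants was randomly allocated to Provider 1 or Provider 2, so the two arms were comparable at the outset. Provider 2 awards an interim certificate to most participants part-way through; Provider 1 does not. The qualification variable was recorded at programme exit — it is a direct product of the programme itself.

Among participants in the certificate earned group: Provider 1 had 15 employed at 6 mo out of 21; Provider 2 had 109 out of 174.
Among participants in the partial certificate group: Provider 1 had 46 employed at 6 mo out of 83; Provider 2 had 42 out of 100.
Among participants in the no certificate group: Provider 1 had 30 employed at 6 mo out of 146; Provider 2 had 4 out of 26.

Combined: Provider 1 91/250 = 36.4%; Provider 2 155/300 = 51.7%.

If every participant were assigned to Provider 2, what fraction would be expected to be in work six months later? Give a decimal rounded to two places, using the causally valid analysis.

Qualification attained during the programme lies on the pathway programme → qualification attained during the programme → outcome, so adjusting for it blocks the indirect effect. For the total causal effect of programme, use the unadjusted pooled rates.
So P(outcome | do(Provider 2)) is just the pooled rate for Provider 2: 155/300 = 0.517.

0.52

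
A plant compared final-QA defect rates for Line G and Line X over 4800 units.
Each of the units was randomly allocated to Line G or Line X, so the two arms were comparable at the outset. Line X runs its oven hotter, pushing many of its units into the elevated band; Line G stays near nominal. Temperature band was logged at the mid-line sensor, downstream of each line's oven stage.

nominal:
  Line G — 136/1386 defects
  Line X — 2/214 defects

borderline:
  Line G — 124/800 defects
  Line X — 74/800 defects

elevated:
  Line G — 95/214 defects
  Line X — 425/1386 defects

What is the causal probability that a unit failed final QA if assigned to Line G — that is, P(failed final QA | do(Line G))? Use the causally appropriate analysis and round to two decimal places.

0.15

Line X is lower inside every in-process temperature band stratum but Line G is lower in aggregate. Whether to stratify depends on how in-process temperature band relates to the line.
In-process temperature band here is a post-treatment variable shaped by the line; conditioning on it would introduce bias rather than remove it. The overall comparison is the causal one.
So P(outcome | do(Line G)) is just the pooled rate for Line G: 355/2400 = 0.148.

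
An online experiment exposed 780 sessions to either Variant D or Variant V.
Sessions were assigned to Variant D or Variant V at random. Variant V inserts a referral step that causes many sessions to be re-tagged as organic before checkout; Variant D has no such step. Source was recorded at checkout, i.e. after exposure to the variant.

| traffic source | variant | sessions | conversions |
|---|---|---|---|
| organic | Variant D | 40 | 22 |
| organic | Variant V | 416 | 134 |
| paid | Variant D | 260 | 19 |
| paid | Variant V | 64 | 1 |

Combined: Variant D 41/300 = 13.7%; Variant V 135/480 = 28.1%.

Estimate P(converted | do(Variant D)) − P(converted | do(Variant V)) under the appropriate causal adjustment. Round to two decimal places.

-0.14

Within every traffic source level Variant D has the higher rate, yet pooled Variant V does — Simpson's reversal.
Traffic source lies on the pathway variant → traffic source → outcome, so adjusting for it blocks the indirect effect. For the total causal effect of variant, use the unadjusted pooled rates.
The causal difference is the pooled difference: 0.137 − 0.281 = -0.145.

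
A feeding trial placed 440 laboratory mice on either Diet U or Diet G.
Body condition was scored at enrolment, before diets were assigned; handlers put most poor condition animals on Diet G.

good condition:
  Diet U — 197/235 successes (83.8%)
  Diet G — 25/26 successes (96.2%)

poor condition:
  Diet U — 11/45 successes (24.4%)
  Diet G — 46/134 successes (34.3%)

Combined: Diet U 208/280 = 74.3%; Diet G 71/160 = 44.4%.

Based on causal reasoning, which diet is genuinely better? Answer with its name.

Starting body condition differs across diets for reasons unrelated to any effect of the diet itself, and it separately predicts the outcome — a classic confounder. We must compare within starting body condition levels.
Within each level — good condition: 83.8% vs 96.2%; poor condition: 24.4% vs 34.3% — Diet G is higher every time.

Diet G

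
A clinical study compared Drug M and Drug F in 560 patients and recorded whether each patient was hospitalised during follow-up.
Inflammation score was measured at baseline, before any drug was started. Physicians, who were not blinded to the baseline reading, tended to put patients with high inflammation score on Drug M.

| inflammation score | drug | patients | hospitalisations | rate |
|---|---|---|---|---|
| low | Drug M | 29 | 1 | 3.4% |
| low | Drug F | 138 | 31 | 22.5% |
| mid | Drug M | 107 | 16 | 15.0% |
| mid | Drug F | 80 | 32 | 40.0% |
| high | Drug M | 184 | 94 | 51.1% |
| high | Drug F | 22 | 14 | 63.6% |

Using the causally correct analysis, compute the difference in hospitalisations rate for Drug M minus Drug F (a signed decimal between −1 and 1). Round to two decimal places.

Here inflammation score is a common cause — it drives both which drug a case falls under and the outcome. The crude comparison mixes populations; the stratum-specific rates are the causally relevant ones.
Adjusting over the population distribution of inflammation score: 0.298·(0.034−0.225) + 0.334·(0.150−0.400) + 0.368·(0.511−0.636) = -0.187.

-0.19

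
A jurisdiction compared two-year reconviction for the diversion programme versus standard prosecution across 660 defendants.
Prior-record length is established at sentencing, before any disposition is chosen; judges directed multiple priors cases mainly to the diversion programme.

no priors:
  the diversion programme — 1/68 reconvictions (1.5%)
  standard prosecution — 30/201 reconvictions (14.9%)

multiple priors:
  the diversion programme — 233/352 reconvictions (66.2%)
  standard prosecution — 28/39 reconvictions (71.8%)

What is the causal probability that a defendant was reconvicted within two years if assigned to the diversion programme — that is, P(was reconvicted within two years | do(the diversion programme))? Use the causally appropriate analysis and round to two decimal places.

Prior-record length differs across dispositions for reasons unrelated to any effect of the disposition itself, and it separately predicts the outcome — a classic confounder. We must compare within prior-record length levels.
Standardising the diversion programme to the population prior-record length mix: 0.408·1/68 + 0.592·233/352 = 0.398.

0.40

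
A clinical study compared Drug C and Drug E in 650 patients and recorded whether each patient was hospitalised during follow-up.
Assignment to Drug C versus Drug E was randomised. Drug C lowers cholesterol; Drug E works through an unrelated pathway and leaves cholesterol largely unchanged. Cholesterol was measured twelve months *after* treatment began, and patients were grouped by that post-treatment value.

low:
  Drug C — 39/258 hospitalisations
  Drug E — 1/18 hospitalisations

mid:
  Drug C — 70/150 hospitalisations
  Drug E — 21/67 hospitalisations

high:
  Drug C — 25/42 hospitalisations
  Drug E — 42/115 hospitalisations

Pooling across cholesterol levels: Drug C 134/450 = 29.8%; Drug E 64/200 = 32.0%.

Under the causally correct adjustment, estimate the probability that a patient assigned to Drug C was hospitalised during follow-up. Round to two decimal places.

0.30

The stratified and pooled comparisons disagree (Drug E wins within each cholesterol; Drug C wins overall), so the answer turns on the causal role of cholesterol.
Stratifying would compare drugs among patients the drugs themselves sorted into cholesterol groups — a form of selection on an intermediate. The unconditioned pooled rates give the total causal effect.
So P(outcome | do(Drug C)) is just the pooled rate for Drug C: 134/450 = 0.298.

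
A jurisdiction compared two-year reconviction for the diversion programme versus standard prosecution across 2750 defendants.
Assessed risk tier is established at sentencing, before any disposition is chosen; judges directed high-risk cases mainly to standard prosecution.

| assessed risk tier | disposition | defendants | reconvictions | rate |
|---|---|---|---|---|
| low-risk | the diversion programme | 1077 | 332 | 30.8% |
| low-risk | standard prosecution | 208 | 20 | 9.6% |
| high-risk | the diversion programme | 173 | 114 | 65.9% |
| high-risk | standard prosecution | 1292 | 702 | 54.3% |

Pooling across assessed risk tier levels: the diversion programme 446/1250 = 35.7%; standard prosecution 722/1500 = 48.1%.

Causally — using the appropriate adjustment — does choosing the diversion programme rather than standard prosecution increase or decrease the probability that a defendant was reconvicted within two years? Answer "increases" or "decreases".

Since assessed risk tier is a pre-existing factor (not a product of the disposition) and it affects the outcome on its own, it is a confounder. The stratified rates, not the pooled rate, identify the causal effect.
Within each level — low-risk: 30.8% vs 9.6%; high-risk: 65.9% vs 54.3% — standard prosecution is lower every time.

increases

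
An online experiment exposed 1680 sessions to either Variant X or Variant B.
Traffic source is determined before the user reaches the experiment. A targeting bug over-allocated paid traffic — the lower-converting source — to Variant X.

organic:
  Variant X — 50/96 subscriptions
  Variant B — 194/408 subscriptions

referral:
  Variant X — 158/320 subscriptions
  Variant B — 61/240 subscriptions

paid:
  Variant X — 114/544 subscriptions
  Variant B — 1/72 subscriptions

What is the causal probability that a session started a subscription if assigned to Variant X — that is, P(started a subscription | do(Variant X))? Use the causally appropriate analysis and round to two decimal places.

Nothing the variant does changes traffic source; the imbalance is an allocation artefact. With traffic source also predicting the outcome, the pooled figure is confounded, and the within-stratum comparison is the causal one.
Standardising Variant X to the population traffic source mix: 0.300·50/96 + 0.333·158/320 + 0.367·114/544 = 0.398.

0.40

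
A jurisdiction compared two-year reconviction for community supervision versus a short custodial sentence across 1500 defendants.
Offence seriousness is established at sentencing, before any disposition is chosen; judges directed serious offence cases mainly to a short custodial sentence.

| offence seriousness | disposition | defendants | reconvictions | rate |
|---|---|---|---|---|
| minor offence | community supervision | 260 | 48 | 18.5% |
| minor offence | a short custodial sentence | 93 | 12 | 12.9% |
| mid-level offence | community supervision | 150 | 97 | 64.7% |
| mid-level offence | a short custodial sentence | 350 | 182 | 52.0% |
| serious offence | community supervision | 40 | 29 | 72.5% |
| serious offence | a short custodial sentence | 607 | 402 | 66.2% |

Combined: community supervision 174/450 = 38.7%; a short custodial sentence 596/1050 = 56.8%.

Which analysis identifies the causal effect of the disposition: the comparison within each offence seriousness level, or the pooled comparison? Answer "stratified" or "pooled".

The offence seriousness-specific comparison favours a short custodial sentence throughout, but the pooled figures favour community supervision. The question is whether to condition on offence seriousness.
Since offence seriousness is a pre-existing factor (not a product of the disposition) and it affects the outcome on its own, it is a confounder. The stratified rates, not the pooled rate, identify the causal effect.
Within each level — minor offence: 18.5% vs 12.9%; mid-level offence: 64.7% vs 52.0%; serious offence: 72.5% vs 66.2% — a short custodial sentence is lower every time.

stratified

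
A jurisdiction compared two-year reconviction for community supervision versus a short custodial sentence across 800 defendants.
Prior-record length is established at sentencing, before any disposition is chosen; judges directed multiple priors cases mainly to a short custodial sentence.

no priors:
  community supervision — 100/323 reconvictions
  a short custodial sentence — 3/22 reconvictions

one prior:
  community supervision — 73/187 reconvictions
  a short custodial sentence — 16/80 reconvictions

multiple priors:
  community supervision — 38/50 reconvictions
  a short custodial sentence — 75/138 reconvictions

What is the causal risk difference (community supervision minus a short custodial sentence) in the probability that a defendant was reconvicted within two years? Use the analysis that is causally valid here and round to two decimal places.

+0.19

The stratified and pooled comparisons disagree (a short custodial sentence wins within each prior-record length; community supervision wins overall), so the answer turns on the causal role of prior-record length.
Since prior-record length is a pre-existing factor (not a product of the disposition) and it affects the outcome on its own, it is a confounder. The stratified rates, not the pooled rate, identify the causal effect.
Adjusting over the population distribution of prior-record length: 0.431·(0.310−0.136) + 0.334·(0.390−0.200) + 0.235·(0.760−0.543) = +0.189.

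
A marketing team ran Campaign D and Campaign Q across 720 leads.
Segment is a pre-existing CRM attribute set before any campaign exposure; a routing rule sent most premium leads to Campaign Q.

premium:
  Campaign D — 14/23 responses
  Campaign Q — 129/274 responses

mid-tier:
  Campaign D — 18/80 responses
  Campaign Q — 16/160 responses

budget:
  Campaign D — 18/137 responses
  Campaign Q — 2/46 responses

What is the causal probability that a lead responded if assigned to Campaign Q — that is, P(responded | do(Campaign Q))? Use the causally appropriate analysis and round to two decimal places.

Nothing the campaign does changes customer segment; the imbalance is an allocation artefact. With customer segment also predicting the outcome, the pooled figure is confounded, and the within-stratum comparison is the causal one.
Standardising Campaign Q to the population customer segment mix: 0.412·129/274 + 0.333·16/160 + 0.254·2/46 = 0.239.

0.24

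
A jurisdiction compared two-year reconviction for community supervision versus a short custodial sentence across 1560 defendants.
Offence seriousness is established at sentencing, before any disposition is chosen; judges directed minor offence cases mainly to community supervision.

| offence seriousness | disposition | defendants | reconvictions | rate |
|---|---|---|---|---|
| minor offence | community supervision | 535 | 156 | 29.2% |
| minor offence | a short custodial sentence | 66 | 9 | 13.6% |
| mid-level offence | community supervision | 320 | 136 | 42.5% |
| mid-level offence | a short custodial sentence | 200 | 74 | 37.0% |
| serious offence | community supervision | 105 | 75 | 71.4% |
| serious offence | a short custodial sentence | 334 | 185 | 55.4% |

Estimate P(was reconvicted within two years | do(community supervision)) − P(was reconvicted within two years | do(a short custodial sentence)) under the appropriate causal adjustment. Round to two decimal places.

The offence seriousness-specific comparison favours a short custodial sentence throughout, but the pooled figures favour community supervision. The question is whether to condition on offence seriousness.
Offence seriousness differs across dispositions for reasons unrelated to any effect of the disposition itself, and it separately predicts the outcome — a classic confounder. We must compare within offence seriousness levels.
Adjusting over the population distribution of offence seriousness: 0.385·(0.292−0.136) + 0.333·(0.425−0.370) + 0.281·(0.714−0.554) = +0.123.

+0.12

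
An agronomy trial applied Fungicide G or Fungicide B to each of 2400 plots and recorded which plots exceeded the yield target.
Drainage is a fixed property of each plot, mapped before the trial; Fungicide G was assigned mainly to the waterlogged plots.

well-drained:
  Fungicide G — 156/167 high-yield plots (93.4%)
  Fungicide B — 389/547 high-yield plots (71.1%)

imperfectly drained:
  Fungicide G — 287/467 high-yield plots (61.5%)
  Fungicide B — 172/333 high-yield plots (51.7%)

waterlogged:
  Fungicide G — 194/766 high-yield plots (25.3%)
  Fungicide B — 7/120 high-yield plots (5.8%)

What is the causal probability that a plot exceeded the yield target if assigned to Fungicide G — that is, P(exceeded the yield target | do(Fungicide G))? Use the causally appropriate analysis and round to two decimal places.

0.58

The imbalance in field drainage arose from how plots were allocated, not from anything the fungicide did; and field drainage independently affects the outcome. The pooled gap is confounded — condition on field drainage.
Standardising Fungicide G to the population field drainage mix: 0.297·156/167 + 0.333·287/467 + 0.369·194/766 = 0.576.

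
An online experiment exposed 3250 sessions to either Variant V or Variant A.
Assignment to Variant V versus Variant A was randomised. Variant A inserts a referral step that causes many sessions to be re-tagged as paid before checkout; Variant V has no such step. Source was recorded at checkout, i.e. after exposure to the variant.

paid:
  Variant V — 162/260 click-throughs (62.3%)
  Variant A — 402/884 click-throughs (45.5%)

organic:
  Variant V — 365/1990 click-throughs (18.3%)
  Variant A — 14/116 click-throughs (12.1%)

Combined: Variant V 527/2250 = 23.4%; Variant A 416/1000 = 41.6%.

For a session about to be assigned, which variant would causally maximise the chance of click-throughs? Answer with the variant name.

The stratified and pooled comparisons disagree (Variant V wins within each traffic source; Variant A wins overall), so the answer turns on the causal role of traffic source.
Traffic source here is a post-treatment variable shaped by the variant; conditioning on it would introduce bias rather than remove it. The overall comparison is the causal one.
Pooled: Variant V 23.4% vs Variant A 41.6%; Variant A is higher overall.

Variant A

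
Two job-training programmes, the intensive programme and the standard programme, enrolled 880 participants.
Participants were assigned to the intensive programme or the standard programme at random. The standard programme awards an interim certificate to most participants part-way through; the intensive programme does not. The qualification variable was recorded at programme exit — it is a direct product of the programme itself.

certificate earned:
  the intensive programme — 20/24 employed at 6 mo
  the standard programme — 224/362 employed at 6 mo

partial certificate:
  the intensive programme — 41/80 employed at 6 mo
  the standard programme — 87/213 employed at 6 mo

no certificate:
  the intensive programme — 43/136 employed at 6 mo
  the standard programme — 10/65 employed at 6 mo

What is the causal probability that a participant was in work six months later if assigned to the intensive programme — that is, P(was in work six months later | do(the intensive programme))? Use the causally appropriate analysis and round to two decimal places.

0.43

The distribution of qualification attained during the programme is itself part of what the programme does — it is an intermediate outcome. Holding it fixed would remove that part of the effect; the total effect is the pooled difference.
So P(outcome | do(the intensive programme)) is just the pooled rate for the intensive programme: 104/240 = 0.433.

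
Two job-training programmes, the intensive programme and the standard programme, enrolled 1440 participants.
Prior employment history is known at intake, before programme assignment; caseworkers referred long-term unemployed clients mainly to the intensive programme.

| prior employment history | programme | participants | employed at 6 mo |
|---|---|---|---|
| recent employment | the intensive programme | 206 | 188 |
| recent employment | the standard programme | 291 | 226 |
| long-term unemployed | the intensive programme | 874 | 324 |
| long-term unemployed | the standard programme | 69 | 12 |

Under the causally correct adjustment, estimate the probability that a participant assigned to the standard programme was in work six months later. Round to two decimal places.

0.38

Nothing the programme does changes prior employment history; the imbalance is an allocation artefact. With prior employment history also predicting the outcome, the pooled figure is confounded, and the within-stratum comparison is the causal one.
Standardising the standard programme to the population prior employment history mix: 0.345·226/291 + 0.655·12/69 = 0.382.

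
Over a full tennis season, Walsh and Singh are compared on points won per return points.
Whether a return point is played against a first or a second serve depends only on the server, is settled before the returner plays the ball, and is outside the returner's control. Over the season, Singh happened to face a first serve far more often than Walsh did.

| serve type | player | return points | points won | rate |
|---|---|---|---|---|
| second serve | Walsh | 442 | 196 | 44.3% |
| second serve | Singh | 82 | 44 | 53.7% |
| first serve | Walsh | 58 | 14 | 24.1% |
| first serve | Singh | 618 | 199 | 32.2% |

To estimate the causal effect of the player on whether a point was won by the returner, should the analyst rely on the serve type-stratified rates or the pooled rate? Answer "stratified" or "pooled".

Nothing the player does changes serve type; the imbalance is an allocation artefact. With serve type also predicting the outcome, the pooled figure is confounded, and the within-stratum comparison is the causal one.
Within each level — second serve: 44.3% vs 53.7%; first serve: 24.1% vs 32.2% — Singh is higher every time.

stratified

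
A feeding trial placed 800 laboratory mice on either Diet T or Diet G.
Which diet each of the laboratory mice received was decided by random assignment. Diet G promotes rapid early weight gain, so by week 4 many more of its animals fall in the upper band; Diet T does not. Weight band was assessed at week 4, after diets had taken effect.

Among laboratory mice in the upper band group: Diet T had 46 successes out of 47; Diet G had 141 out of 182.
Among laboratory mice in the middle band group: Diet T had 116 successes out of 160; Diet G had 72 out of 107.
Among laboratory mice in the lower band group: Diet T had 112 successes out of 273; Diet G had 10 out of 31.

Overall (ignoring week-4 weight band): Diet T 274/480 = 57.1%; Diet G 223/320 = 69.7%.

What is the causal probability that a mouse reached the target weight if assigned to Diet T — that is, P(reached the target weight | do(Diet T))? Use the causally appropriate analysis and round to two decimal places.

Stratifying would compare diets among laboratory mice the diets themselves sorted into week-4 weight band groups — a form of selection on an intermediate. The unconditioned pooled rates give the total causal effect.
So P(outcome | do(Diet T)) is just the pooled rate for Diet T: 274/480 = 0.571.

0.57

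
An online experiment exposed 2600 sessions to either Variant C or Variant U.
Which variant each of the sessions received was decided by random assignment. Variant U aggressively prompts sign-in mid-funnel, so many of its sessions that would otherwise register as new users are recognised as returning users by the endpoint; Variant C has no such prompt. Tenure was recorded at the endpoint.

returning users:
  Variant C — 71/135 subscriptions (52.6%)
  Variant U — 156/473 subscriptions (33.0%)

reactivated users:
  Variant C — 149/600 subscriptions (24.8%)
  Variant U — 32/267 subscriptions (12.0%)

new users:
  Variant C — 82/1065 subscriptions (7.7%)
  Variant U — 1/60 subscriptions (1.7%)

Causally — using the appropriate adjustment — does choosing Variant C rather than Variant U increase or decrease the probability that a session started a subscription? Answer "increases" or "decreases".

decreases

The user tenure-specific comparison favours Variant C throughout, but the pooled figures favour Variant U. The question is whether to condition on user tenure.
The distribution of user tenure is itself part of what the variant does — it is an intermediate outcome. Holding it fixed would remove that part of the effect; the total effect is the pooled difference.
Pooled: Variant C 16.8% vs Variant U 23.6%; Variant U is higher overall.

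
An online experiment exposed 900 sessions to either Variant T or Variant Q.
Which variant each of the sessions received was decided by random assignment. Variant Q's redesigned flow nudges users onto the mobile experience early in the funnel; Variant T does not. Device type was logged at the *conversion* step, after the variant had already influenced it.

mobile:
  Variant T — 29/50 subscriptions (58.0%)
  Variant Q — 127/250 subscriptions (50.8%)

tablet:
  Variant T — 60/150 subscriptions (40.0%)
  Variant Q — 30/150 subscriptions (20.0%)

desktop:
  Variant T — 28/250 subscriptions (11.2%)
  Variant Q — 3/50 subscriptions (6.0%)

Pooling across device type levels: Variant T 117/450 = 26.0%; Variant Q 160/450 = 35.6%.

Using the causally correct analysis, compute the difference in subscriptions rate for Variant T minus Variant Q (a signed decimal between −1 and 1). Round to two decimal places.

Device type lies on the pathway variant → device type → outcome, so adjusting for it blocks the indirect effect. For the total causal effect of variant, use the unadjusted pooled rates.
The causal difference is the pooled difference: 0.260 − 0.356 = -0.096.

-0.10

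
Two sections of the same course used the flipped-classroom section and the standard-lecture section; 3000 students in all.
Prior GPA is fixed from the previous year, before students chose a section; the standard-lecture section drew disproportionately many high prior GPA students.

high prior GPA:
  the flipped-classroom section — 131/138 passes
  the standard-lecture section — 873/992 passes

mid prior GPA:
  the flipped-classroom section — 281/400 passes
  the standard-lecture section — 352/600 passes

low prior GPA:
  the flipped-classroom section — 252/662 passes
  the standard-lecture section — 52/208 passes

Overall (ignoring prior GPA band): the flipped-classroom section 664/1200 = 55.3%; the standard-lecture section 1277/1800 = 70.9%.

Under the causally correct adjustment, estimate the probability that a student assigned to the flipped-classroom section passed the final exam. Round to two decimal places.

0.70

The stratified and pooled comparisons disagree (the flipped-classroom section wins within each prior GPA band; the standard-lecture section wins overall), so the answer turns on the causal role of prior GPA band.
Prior GPA band is set before the teaching method has any effect — it is not caused by the teaching method — and it independently drives the outcome. That makes it a confounder, so the causal comparison is within prior GPA band levels.
Standardising the flipped-classroom section to the population prior GPA band mix: 0.377·131/138 + 0.333·281/400 + 0.290·252/662 = 0.702.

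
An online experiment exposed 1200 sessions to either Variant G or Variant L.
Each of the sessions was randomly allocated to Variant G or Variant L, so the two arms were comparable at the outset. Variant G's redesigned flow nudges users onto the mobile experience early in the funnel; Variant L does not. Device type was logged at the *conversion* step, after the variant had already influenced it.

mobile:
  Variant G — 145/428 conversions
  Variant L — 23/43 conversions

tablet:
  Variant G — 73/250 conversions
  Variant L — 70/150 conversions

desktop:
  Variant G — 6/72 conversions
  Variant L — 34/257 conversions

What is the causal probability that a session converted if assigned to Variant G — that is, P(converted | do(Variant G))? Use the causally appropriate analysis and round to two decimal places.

0.30

Variant L is higher inside every device type stratum but Variant G is higher in aggregate. Whether to stratify depends on how device type relates to the variant.
Device type lies on the pathway variant → device type → outcome, so adjusting for it blocks the indirect effect. For the total causal effect of variant, use the unadjusted pooled rates.
So P(outcome | do(Variant G)) is just the pooled rate for Variant G: 224/750 = 0.299.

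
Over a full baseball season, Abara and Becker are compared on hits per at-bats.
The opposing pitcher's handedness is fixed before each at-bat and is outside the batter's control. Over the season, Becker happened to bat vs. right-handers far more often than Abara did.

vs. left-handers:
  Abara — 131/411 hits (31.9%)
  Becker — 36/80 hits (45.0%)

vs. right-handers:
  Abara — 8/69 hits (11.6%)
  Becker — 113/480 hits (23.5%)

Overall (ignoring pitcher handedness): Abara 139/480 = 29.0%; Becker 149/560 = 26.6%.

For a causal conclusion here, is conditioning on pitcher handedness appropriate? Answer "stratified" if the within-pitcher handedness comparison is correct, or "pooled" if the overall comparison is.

stratified

Pitcher handedness differs across players for reasons unrelated to any effect of the player itself, and it separately predicts the outcome — a classic confounder. We must compare within pitcher handedness levels.
Within each level — vs. left-handers: 31.9% vs 45.0%; vs. right-handers: 11.6% vs 23.5% — Becker is higher every time.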